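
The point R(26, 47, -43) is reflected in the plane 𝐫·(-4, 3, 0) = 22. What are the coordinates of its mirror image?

(154/5, 217/5, -43)

n = (-4, 3, 0), |n|² = 25, n·R − 22 = 15, so t = 15/25 = 3/5.
Foot F = R − (3/5)·n = (142/5, 226/5, -43); the reflection is 2F − R = (154/5, 217/5, -43).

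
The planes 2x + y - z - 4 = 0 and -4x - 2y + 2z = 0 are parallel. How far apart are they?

Divide the second equation by -2 to match normals: 2x + y - z = 0.
With common normal n = (2, 1, -1) (|n| = √6), the distance is |4 − 0|/|n| = 4/√6.

4/√6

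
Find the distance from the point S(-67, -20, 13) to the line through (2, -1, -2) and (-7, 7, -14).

3√562

A direction vector is d = (-9, 8, -12).
AP = (-69, -19, 15), and AP × d = (108, -963, -723).
|AP × d|² = 1461762 and |d|² = 289, so the distance is √(1461762/289) = √5058 = 3√562.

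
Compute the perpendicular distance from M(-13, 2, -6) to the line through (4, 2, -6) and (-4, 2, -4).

√17

A direction vector is d = (-8, 0, 2).
AP = (-17, 0, 0), and AP × d = (0, 34, 0).
|AP × d|² = 1156 and |d|² = 68, so the distance is √(1156/68) = √17.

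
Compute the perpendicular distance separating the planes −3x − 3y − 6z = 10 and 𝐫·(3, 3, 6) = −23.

13/(3√6)

Divide the second equation by -1 to match normals: −3x − 3y − 6z = 23.
With common normal n = (−3, −3, −6) (|n| = 3√6), the distance is |10 − 23|/|n| = 13/(3√6) = 13√6/18.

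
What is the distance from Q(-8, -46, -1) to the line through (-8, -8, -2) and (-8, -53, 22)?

17

A direction vector is d = (0, -45, 24).
AP = (0, -38, 1); AP·d = 1734, |AP|² = 1445, |d|² = 2601.
distance² = |AP|² − (AP·d)²/|d|² = 1445 − 3006756/2601 = 289, so the distance is 17.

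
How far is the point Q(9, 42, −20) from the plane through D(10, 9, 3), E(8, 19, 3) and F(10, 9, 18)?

DE = (−2, 10, 0) and DF = (0, 0, 15), so a normal is n = DE × DF = (150, 30, 0).
Then n·(9, 42, −20) − 1770 = 840.
|n| = √(22500 + 900 + 0) = 30√26, so the distance is |840|/(30√26) = 14√26/13.

14√26/13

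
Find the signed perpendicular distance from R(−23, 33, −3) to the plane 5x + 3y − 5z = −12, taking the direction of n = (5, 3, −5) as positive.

11√59/59

n·R − (-12) = 11.
|n| = √59, so the signed distance is 11√59/59.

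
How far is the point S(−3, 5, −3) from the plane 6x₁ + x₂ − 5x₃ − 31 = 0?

n = (6, 1, −5); n·P − 31 = -29; |n| = √62; distance = 29/√62 = 29√62/62.

29/√62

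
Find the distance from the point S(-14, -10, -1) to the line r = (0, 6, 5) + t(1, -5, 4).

√446

Direction vector d = (1, -5, 4).
AP = (-14, -16, -6), and AP × d = (-94, 50, 86).
|AP × d|² = 18732 and |d|² = 42, so the distance is √(18732/42) = √446.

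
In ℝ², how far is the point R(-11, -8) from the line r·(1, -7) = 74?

d = |1·(-11) + (-7)·(-8) − 74| / √(1 + 49) = |-29|/(5√2) = 29√2/10.

29/(5√2)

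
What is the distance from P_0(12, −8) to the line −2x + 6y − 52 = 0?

d = |(-2)·12 + 6·(-8) − 52| / √(4 + 36) = |-124|/(2√10) = 31√10/5.

62/√10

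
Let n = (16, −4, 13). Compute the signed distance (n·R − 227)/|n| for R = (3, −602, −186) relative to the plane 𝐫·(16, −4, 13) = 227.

-9

n·R − 227 = -189.
|n| = 21, so the signed distance is -189/21 = -9.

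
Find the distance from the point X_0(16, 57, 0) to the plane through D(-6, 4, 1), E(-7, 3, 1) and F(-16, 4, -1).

26/(3√3)

DE = (-1, -1, 0) and DF = (-10, 0, -2), so a normal is n = DE × DF = (2, -2, -10).
Then n·(16, 57, 0) - (-30) = -52.
|n| = √(4 + 4 + 100) = 6√3, so the distance is |-52|/(6√3) = 26/(3√3).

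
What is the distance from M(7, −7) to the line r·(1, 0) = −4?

d = |1·7 + 0·(-7) − (-4)| / √(1 + 0) = |11|/1 = 11.

11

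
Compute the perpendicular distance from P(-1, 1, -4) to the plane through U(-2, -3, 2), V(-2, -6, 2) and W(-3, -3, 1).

UV = (0, -3, 0) and UW = (-1, 0, -1), so a normal is n = UV × UW = (3, 0, -3).
Then n·(-1, 1, -4) - (-12) = 21.
|n| = √(9 + 0 + 9) = 3√2, so the distance is |21|/(3√2) = 7/√2.

7√2/2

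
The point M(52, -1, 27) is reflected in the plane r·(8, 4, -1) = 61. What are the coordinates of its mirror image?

With n = (8, 4, -1), the signed offset is (n·M − 61)/|n|² = 324/81 = 4.
M' = M − 2t·n = (52, -1, 27) − 8·(8, 4, -1) = (-12, -33, 35).

(-12, -33, 35)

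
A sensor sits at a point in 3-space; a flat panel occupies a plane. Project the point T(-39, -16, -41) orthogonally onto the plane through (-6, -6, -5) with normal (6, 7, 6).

The perpendicular from T has direction n = (6, 7, 6): r = (-39, -16, -41) + λ(6, 7, 6).
Substitute into the plane: n·(T + λn) = -108 gives -592 + 121λ = -108, so λ = 4.
Foot = (-39, -16, -41) + 4·(6, 7, 6) = (-15, 12, -17).

(-15, 12, -17)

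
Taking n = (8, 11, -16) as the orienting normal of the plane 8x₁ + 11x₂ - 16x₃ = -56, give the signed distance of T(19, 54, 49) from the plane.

n·T − (-56) = 18.
|n| = 21, so the signed distance is 18/21 = 6/7.

6/7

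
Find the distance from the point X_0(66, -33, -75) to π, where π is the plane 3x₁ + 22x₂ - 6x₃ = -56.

Normal vector n = (3, 22, -6), and n·(66, -33, -75) - (-56) = -22.
|n| = √(9 + 484 + 36) = 23, so the distance is |-22|/23 = 22/23.

22/23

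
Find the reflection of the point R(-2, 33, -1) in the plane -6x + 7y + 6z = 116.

n = (-6, 7, 6), |n|² = 121, n·R − 116 = 121, so t = 121/121 = 1.
Foot F = R − 1·n = (4, 26, -7); the reflection is 2F − R = (10, 19, -13).

(10, 19, -13)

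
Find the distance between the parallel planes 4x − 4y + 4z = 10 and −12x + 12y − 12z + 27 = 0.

√3/12

Divide the second equation by -3 to match normals: 4x − 4y + 4z = 9.
Both planes have normal n = (4, −4, 4), |n| = 4√3. Any point on the first plane is at distance |9 − 10|/|n| = 1/(4√3) from the second.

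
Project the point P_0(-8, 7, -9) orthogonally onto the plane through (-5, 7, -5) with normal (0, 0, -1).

The perpendicular from P_0 has direction n = (0, 0, -1): r = (-8, 7, -9) + λ(0, 0, -1).
Substitute into the plane: n·(P_0 + λn) = 5 gives 9 + 1λ = 5, so λ = -4.
Foot = (-8, 7, -9) + (-4)·(0, 0, -1) = (-8, 7, -5).

(-8, 7, -5)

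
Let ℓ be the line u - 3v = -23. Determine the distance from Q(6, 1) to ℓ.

13√10/5

d = |1·6 + (-3)·1 − (-23)| / √(1 + 9) = |26|/√10 = 26/√10.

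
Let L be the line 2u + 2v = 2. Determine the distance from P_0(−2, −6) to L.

d = |2·(-2) + 2·(-6) − 2| / √(4 + 4) = |-18|/(2√2) = 9√2/2.

9/√2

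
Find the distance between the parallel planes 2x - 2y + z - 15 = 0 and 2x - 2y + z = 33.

With common normal n = (2, -2, 1) (|n| = 3), the distance is |15 − 33|/|n| = 18/3 = 6.

6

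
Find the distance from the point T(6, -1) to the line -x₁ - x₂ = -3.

√2

d = |(-1)·6 + (-1)·(-1) − (-3)| / √(1 + 1) = |-2|/√2 = √2.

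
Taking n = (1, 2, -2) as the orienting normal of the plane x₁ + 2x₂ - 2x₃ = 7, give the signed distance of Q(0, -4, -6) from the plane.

-1

n·Q − 7 = -3.
|n| = 3, so the signed distance is -3/3 = -1.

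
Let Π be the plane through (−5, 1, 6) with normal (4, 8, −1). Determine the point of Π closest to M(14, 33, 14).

The perpendicular from M has direction n = (4, 8, −1): r = (14, 33, 14) + μ(4, 8, −1).
Substitute into the plane: n·(M + μn) = -18 gives 306 + 81μ = -18, so μ = -4.
Foot = (14, 33, 14) + (-4)·(4, 8, −1) = (−2, 1, 18).

(-2, 1, 18)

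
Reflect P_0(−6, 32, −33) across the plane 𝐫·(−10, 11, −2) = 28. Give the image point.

(34, -12, -25)

n = (−10, 11, −2), |n|² = 225, n·P_0 − 28 = 450, so t = 450/225 = 2.
Foot F = P_0 − 2·n = (14, 10, −29); the reflection is 2F − P_0 = (34, −12, −25).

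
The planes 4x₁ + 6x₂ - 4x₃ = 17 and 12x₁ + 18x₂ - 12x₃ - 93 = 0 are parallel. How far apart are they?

7√17/17

Divide the second equation by 3 to match normals: 4x₁ + 6x₂ - 4x₃ = 31.
With common normal n = (4, 6, -4) (|n| = 2√17), the distance is |17 − 31|/|n| = 14/(2√17) = 7/√17.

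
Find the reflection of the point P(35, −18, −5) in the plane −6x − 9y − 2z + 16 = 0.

(361/11, -234/11, -63/11)

n = (−6, −9, −2), |n|² = 121, n·P − (-16) = -22, so t = -22/121 = -2/11.
Foot F = P − (-2/11)·n = (373/11, −216/11, −59/11); the reflection is 2F − P = (361/11, −234/11, −63/11).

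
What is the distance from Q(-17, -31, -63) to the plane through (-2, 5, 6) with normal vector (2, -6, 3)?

3

The plane has equation n·(r − (-2, 5, 6)) = 0, i.e. n·r = -16.
n = (2, -6, 3); n·P − (-16) = -21; |n| = 7; distance = 21/7 = 3.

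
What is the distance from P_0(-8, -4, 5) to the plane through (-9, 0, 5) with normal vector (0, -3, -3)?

The plane has equation n·(r − (-9, 0, 5)) = 0, i.e. n·r = -15.
d = |(-3)·(-4) + (-3)·5 − (-15)| / √(0 + 9 + 9) = |12| / (3√2) = 2√2.

2√2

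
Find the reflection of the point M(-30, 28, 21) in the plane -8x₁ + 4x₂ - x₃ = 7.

n = (-8, 4, -1), |n|² = 81, n·M − 7 = 324, so t = 324/81 = 4.
Foot F = M − 4·n = (2, 12, 25); the reflection is 2F − M = (34, -4, 29).

(34, -4, 29)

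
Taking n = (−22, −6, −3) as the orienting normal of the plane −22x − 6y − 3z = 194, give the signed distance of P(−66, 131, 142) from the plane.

2

n·P − 194 = 46.
|n| = 23, so the signed distance is 46/23 = 2.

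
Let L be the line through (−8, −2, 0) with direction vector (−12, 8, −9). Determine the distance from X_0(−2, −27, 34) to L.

Direction vector d = (−12, 8, −9).
AP = (6, −25, 34), and AP × d = (−47, −354, −252).
|AP × d|² = 191029 and |d|² = 289, so the distance is √(191029/289) = √661.

√661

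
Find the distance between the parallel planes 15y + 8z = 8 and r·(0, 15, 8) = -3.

11/17

With common normal n = (0, 15, 8) (|n| = 17), the distance is |8 − (-3)|/|n| = 11/17.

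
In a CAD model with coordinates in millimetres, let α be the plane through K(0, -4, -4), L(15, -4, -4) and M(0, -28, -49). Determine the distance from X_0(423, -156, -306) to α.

KL = (15, 0, 0) and KM = (0, -24, -45), so a normal is n = KL × KM = (0, 675, -360).
n = (0, 675, -360); n·P − (-1260) = 6120; |n| = 765; distance = 6120/765 = 8.

8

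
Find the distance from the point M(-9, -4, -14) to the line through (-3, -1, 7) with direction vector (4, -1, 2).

Direction vector d = (4, -1, 2).
AP = (-6, -3, -21), and AP × d = (-27, -72, 18).
|AP × d|² = 6237 and |d|² = 21, so the distance is √(6237/21) = √297 = 3√33.

3√33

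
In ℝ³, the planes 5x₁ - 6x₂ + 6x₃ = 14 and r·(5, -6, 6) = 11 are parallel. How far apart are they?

3/√97

With common normal n = (5, -6, 6) (|n| = √97), the distance is |14 − 11|/|n| = 3/√97.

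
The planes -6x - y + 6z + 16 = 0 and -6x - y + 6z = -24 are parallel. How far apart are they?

With common normal n = (-6, -1, 6) (|n| = √73), the distance is |(-16) − (-24)|/|n| = 8/√73.

8/√73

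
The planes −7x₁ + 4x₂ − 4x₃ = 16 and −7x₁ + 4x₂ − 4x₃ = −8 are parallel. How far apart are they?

8/3

With common normal n = (−7, 4, −4) (|n| = 9), the distance is |16 − (-8)|/|n| = 24/9 = 8/3.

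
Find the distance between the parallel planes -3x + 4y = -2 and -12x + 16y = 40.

12/5

Divide the second equation by 4 to match normals: -3x + 4y = 10.
With common normal n = (-3, 4, 0) (|n| = 5), the distance is |(-2) − 10|/|n| = 12/5.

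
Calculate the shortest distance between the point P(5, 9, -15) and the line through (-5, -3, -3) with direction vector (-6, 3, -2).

Direction vector d = (-6, 3, -2).
AP = (10, 12, -12); AP·d = 0, |AP|² = 388, |d|² = 49.
distance² = |AP|² − (AP·d)²/|d|² = 388 − 0/49 = 388, so the distance is 2√97.

2√97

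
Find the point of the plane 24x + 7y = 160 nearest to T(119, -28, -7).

n = (24, 7, 0), |n|² = 625, and n·T − 160 = 2500.
t = 2500/625 = 4, so the foot is T − t·n = (119, -28, -7) − 4·(24, 7, 0) = (23, -56, -7).

(23, -56, -7)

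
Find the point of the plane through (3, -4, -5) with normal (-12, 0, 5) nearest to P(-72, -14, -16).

The perpendicular from P has direction n = (-12, 0, 5): r = (-72, -14, -16) + λ(-12, 0, 5).
Substitute into the plane: n·(P + λn) = -61 gives 784 + 169λ = -61, so λ = -5.
Foot = (-72, -14, -16) + (-5)·(-12, 0, 5) = (-12, -14, -41).

(-12, -14, -41)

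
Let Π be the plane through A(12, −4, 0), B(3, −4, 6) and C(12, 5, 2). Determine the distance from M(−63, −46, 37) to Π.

3

AB = (−9, 0, 6) and AC = (0, 9, 2), so a normal is n = AB × AC = (−54, 18, −81).
n = (−54, 18, −81); n·P − (-720) = 297; |n| = 99; distance = 297/99 = 3.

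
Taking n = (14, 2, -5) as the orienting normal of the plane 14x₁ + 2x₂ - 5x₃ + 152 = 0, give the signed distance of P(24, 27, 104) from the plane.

22/15

n·P − (-152) = 22.
|n| = 15, so the signed distance is 22/15.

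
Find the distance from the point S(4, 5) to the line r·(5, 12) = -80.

160/13

The normal to the line is n = (5, 12) with |n| = 13.
|n·S − (-80)| = |80 − (-80)| = 160, so the distance is 160/13.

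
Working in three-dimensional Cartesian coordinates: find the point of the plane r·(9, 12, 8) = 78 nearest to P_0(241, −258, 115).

The perpendicular from P_0 has direction n = (9, 12, 8): r = (241, −258, 115) + λ(9, 12, 8).
Substitute into the plane: n·(P_0 + λn) = 78 gives -7 + 289λ = 78, so λ = 5/17.
Foot = (241, −258, 115) + (5/17)·(9, 12, 8) = (4142/17, −4326/17, 1995/17).

(4142/17, -4326/17, 1995/17)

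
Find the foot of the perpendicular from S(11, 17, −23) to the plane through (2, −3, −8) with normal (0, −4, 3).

n = (0, −4, 3), |n|² = 25, and n·S − (-12) = -125.
t = -125/25 = -5, so the foot is S − t·n = (11, 17, −23) − (-5)·(0, −4, 3) = (11, −3, −8).

(11, -3, -8)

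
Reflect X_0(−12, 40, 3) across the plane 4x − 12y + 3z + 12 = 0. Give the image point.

With n = (4, −12, 3), the signed offset is (n·X_0 − (-12))/|n|² = -507/169 = -3.
X_0' = X_0 − 2t·n = (−12, 40, 3) − (-6)·(4, −12, 3) = (12, −32, 21).

(12, -32, 21)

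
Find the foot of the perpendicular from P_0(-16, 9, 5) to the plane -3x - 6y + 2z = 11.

(-115/7, 57/7, 37/7)

n = (-3, -6, 2), |n|² = 49, and n·P_0 − 11 = -7.
t = -7/49 = -1/7, so the foot is P_0 − t·n = (-16, 9, 5) − (-1/7)·(-3, -6, 2) = (-115/7, 57/7, 37/7).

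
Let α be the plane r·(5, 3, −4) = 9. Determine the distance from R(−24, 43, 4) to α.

8√2/5

Normal vector n = (5, 3, −4), and n·(−24, 43, 4) − 9 = −16.
|n| = √(25 + 9 + 16) = 5√2, so the distance is |-16|/(5√2) = 8√2/5.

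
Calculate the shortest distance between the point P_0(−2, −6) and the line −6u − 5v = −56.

98/√61

The normal to the line is n = (−6, −5) with |n| = √61.
|n·P_0 − (-56)| = |42 − (-56)| = 98, so the distance is 98/√61 = 98√61/61.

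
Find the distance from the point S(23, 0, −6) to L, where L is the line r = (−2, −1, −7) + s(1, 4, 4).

Direction vector d = (1, 4, 4).
AP = (25, 1, 1), and AP × d = (0, −99, 99).
|AP × d|² = 19602 and |d|² = 33, so the distance is √(19602/33) = √594 = 3√66.

3√66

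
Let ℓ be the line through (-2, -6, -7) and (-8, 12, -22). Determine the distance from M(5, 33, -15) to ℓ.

A direction vector is d = (-6, 18, -15).
AP = (7, 39, -8), and AP × d = (-441, 153, 360).
|AP × d|² = 347490 and |d|² = 585, so the distance is √(347490/585) = √594 = 3√66.

3√66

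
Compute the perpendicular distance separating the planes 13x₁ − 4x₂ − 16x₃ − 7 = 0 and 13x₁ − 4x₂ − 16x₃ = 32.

25/21

With common normal n = (13, −4, −16) (|n| = 21), the distance is |7 − 32|/|n| = 25/21.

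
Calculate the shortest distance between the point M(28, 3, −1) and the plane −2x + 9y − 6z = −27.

4/11

d = |(-2)·28 + 9·3 + (-6)·(-1) − (-27)| / √(4 + 81 + 36) = |4| / 11 = 4/11.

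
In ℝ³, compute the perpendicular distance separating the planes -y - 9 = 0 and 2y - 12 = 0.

Divide the second equation by -2 to match normals: -y = -6.
With common normal n = (0, -1, 0) (|n| = 1), the distance is |9 − (-6)|/|n| = 15/1 = 15.

15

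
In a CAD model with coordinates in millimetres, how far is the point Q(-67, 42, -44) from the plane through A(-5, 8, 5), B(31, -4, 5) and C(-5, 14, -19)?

AB = (36, -12, 0) and AC = (0, 6, -24), so a normal is n = AB × AC = (288, 864, 216).
d = |288·(-67) + 864·42 + 216·(-44) − 6552| / √(82944 + 746496 + 46656) = |936| / 936 = 1.

1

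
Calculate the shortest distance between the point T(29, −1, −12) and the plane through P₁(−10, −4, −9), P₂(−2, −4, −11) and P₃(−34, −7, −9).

1/3

P₁P₂ = (8, 0, −2) and P₁P₃ = (−24, −3, 0), so a normal is n = P₁P₂ × P₁P₃ = (−6, 48, −24).
d = |(-6)·29 + 48·(-1) + (-24)·(-12) − 84| / √(36 + 2304 + 576) = |-18| / 54 = 1/3.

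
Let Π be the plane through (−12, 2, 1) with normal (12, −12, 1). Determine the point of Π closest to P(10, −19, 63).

(-14, 5, 61)

The perpendicular from P has direction n = (12, −12, 1): r = (10, −19, 63) + λ(12, −12, 1).
Substitute into the plane: n·(P + λn) = -167 gives 411 + 289λ = -167, so λ = -2.
Foot = (10, −19, 63) + (-2)·(12, −12, 1) = (−14, 5, 61).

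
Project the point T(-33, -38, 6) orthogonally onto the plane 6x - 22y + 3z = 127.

(-39, -16, 3)

n = (6, -22, 3), |n|² = 529, and n·T − 127 = 529.
t = 529/529 = 1, so the foot is T − t·n = (-33, -38, 6) − 1·(6, -22, 3) = (-39, -16, 3).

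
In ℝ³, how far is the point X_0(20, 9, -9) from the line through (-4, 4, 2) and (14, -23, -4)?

√601

A direction vector is d = (18, -27, -6).
AP = (24, 5, -11), and AP × d = (-327, -54, -738).
|AP × d|² = 654489 and |d|² = 1089, so the distance is √(654489/1089) = √601.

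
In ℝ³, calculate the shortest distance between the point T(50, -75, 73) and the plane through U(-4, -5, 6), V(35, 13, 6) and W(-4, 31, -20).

28/23

UV = (39, 18, 0) and UW = (0, 36, -26), so a normal is n = UV × UW = (-468, 1014, 1404).
n = (-468, 1014, 1404); n·P − 5226 = -2184; |n| = 1794; distance = 2184/1794 = 28/23.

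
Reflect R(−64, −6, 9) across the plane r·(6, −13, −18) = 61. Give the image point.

With n = (6, −13, −18), the signed offset is (n·R − 61)/|n|² = -529/529 = -1.
R' = R − 2t·n = (−64, −6, 9) − (-2)·(6, −13, −18) = (−52, −32, −27).

(-52, -32, -27)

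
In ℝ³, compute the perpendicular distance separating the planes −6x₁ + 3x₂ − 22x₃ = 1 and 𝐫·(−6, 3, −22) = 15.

14/23

With common normal n = (−6, 3, −22) (|n| = 23), the distance is |1 − 15|/|n| = 14/23.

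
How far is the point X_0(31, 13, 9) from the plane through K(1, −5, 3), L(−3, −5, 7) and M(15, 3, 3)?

2

KL = (−4, 0, 4) and KM = (14, 8, 0), so a normal is n = KL × KM = (−32, 56, −32).
d = |(-32)·31 + 56·13 + (-32)·9 − (-408)| / √(1024 + 3136 + 1024) = |-144| / 72 = 2.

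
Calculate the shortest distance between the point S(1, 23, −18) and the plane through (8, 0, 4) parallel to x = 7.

7

Parallel planes share the normal n = (1, 0, 0); since (8, 0, 4) lies on the plane, its equation is x = 8.
d = |1·1 − 8| / √(1 + 0 + 0) = |-7| / 1 = 7.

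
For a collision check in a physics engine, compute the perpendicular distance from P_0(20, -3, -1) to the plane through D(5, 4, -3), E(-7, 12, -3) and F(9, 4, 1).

5/√17

DE = (-12, 8, 0) and DF = (4, 0, 4), so a normal is n = DE × DF = (32, 48, -32).
Then n·(20, -3, -1) - 448 = 80.
|n| = √(1024 + 2304 + 1024) = 16√17, so the distance is |80|/(16√17) = 5√17/17.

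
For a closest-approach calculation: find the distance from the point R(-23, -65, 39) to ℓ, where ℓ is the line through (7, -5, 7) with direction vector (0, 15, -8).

Direction vector d = (0, 15, -8).
AP = (-30, -60, 32), and AP × d = (0, -240, -450).
|AP × d|² = 260100 and |d|² = 289, so the distance is √(260100/289) = √900 = 30.

30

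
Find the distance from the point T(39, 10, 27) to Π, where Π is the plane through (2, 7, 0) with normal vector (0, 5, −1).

The plane has equation n·(r − (2, 7, 0)) = 0, i.e. n·r = 35.
Then n·(39, 10, 27) − 35 = −12.
|n| = √(0 + 25 + 1) = √26, so the distance is |-12|/√26 = 6√26/13.

6√26/13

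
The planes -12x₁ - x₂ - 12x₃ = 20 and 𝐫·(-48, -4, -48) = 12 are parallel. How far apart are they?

1

Divide the second equation by 4 to match normals: -12x₁ - x₂ - 12x₃ = 3.
With common normal n = (-12, -1, -12) (|n| = 17), the distance is |20 − 3|/|n| = 17/17 = 1.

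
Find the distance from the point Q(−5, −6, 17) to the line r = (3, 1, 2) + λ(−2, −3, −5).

10√3

Direction vector d = (−2, −3, −5).
AP = (−8, −7, 15); AP·d = -38, |AP|² = 338, |d|² = 38.
distance² = |AP|² − (AP·d)²/|d|² = 338 − 1444/38 = 300, so the distance is 10√3.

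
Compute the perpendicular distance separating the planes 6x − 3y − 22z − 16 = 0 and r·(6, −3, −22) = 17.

1/23

Both planes have normal n = (6, −3, −22), |n| = 23. Any point on the first plane is at distance |17 − 16|/|n| = 1/23 from the second.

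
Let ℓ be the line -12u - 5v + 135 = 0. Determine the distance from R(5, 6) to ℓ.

45/13

The normal to the line is n = (-12, -5) with |n| = 13.
|n·R − (-135)| = |-90 − (-135)| = 45, so the distance is 45/13.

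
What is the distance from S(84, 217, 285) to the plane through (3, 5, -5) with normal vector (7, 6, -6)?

9

The plane has equation n·(r − (3, 5, -5)) = 0, i.e. n·r = 81.
n = (7, 6, -6); n·P − 81 = 99; |n| = 11; distance = 99/11 = 9.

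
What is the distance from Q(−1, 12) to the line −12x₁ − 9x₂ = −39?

19/5

d = |(-12)·(-1) + (-9)·12 − (-39)| / √(144 + 81) = |-57|/15 = 19/5.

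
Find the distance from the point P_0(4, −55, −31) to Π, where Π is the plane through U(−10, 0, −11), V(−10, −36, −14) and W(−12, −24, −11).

UV = (0, −36, −3) and UW = (−2, −24, 0), so a normal is n = UV × UW = (−72, 6, −72).
d = |(-72)·4 + 6·(-55) + (-72)·(-31) − 1512| / √(5184 + 36 + 5184) = |102| / 102 = 1.

1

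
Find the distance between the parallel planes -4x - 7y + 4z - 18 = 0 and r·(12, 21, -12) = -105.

Divide the second equation by -3 to match normals: -4x - 7y + 4z = 35.
Both planes have normal n = (-4, -7, 4), |n| = 9. Any point on the first plane is at distance |35 − 18|/|n| = 17/9 from the second.

17/9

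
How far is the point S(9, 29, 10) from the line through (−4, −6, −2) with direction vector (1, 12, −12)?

√1249

Direction vector d = (1, 12, −12).
AP = (13, 35, 12); AP·d = 289, |AP|² = 1538, |d|² = 289.
distance² = |AP|² − (AP·d)²/|d|² = 1538 − 83521/289 = 1249, so the distance is √1249.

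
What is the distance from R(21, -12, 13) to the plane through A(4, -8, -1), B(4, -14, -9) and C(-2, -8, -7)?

AB = (0, -6, -8) and AC = (-6, 0, -6), so a normal is n = AB × AC = (36, 48, -36).
n = (36, 48, -36); n·P − (-204) = -84; |n| = 12√34; distance = 84/(12√34) = 7√34/34.

7√34/34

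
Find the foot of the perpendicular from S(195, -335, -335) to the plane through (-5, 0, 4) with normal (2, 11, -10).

n = (2, 11, -10), |n|² = 225, and n·S − (-50) = 105.
t = 105/225 = 7/15, so the foot is S − t·n = (195, -335, -335) − (7/15)·(2, 11, -10) = (2911/15, -5102/15, -991/3).

(2911/15, -5102/15, -991/3)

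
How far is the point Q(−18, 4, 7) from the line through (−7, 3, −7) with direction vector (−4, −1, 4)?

√21

Direction vector d = (−4, −1, 4).
AP = (−11, 1, 14); AP·d = 99, |AP|² = 318, |d|² = 33.
distance² = |AP|² − (AP·d)²/|d|² = 318 − 9801/33 = 21, so the distance is √21.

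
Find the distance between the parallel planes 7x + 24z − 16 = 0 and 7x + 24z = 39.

With common normal n = (7, 0, 24) (|n| = 25), the distance is |16 − 39|/|n| = 23/25.

23/25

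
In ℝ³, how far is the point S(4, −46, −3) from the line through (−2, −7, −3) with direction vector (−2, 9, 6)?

Direction vector d = (−2, 9, 6).
AP = (6, −39, 0); AP·d = -363, |AP|² = 1557, |d|² = 121.
distance² = |AP|² − (AP·d)²/|d|² = 1557 − 131769/121 = 468, so the distance is 6√13.

6√13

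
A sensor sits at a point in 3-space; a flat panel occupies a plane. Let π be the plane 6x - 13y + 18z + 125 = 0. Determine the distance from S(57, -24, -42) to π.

n = (6, -13, 18); n·P − (-125) = 23; |n| = 23; distance = 23/23 = 1.

1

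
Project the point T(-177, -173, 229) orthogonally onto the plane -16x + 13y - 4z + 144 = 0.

n = (-16, 13, -4), |n|² = 441, and n·T − (-144) = -189.
t = -189/441 = -3/7, so the foot is T − t·n = (-177, -173, 229) − (-3/7)·(-16, 13, -4) = (-1287/7, -1172/7, 1591/7).

(-1287/7, -1172/7, 1591/7)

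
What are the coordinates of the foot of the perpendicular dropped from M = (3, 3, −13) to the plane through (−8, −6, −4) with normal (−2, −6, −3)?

n = (−2, −6, −3), |n|² = 49, and n·M − 64 = -49.
t = -49/49 = -1, so the foot is M − t·n = (3, 3, −13) − (-1)·(−2, −6, −3) = (1, −3, −16).

(1, -3, -16)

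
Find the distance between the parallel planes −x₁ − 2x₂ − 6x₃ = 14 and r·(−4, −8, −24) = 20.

9/√41

Divide the second equation by 4 to match normals: −x₁ − 2x₂ − 6x₃ = 5.
With common normal n = (−1, −2, −6) (|n| = √41), the distance is |14 − 5|/|n| = 9/√41.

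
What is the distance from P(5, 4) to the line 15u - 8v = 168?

125/17

The normal to the line is n = (15, -8) with |n| = 17.
|n·P − 168| = |43 − 168| = 125, so the distance is 125/17.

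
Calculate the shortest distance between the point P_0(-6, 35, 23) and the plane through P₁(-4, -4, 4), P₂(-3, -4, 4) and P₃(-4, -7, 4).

P₁P₂ = (1, 0, 0) and P₁P₃ = (0, -3, 0), so a normal is n = P₁P₂ × P₁P₃ = (0, 0, -3).
Then n·(-6, 35, 23) - (-12) = -57.
|n| = √(0 + 0 + 9) = 3, so the distance is |-57|/3 = 19.

19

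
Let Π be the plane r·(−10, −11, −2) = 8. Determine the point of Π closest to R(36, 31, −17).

(6, -2, -23)

The perpendicular from R has direction n = (−10, −11, −2): r = (36, 31, −17) + t(−10, −11, −2).
Substitute into the plane: n·(R + tn) = 8 gives -667 + 225t = 8, so t = 3.
Foot = (36, 31, −17) + 3·(−10, −11, −2) = (6, −2, −23).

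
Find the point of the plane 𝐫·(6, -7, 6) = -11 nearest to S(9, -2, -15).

(105/11, -29/11, -159/11)

n = (6, -7, 6), |n|² = 121, and n·S − (-11) = -11.
t = -11/121 = -1/11, so the foot is S − t·n = (9, -2, -15) − (-1/11)·(6, -7, 6) = (105/11, -29/11, -159/11).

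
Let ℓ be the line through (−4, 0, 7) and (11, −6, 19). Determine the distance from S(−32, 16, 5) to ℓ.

A direction vector is d = (15, −6, 12).
AP = (−28, 16, −2), and AP × d = (180, 306, −72).
|AP × d|² = 131220 and |d|² = 405, so the distance is √(131220/405) = √324 = 18.

18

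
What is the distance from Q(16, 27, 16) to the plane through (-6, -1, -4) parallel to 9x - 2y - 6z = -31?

Parallel planes share the normal n = (9, -2, -6); since (-6, -1, -4) lies on the plane, its equation is 9x - 2y - 6z = -28.
Then n·(16, 27, 16) - (-28) = 22.
|n| = √(81 + 4 + 36) = 11, so the distance is |22|/11 = 2.

2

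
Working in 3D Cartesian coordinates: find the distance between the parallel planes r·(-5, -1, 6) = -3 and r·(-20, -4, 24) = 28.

5√62/31

Divide the second equation by 4 to match normals: -5x₁ - x₂ + 6x₃ = 7.
Both planes have normal n = (-5, -1, 6), |n| = √62. Any point on the first plane is at distance |7 − (-3)|/|n| = 10/√62 = 5√62/31 from the second.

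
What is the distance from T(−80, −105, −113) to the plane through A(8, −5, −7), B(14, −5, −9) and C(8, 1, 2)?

AB = (6, 0, −2) and AC = (0, 6, 9), so a normal is n = AB × AC = (12, −54, 36).
d = |12·(-80) + (-54)·(-105) + 36·(-113) − 114| / √(144 + 2916 + 1296) = |528| / 66 = 8.

8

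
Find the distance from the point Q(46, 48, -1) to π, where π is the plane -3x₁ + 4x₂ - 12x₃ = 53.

Normal vector n = (-3, 4, -12), and n·(46, 48, -1) - 53 = 13.
|n| = √(9 + 16 + 144) = 13, so the distance is |13|/13 = 1.

1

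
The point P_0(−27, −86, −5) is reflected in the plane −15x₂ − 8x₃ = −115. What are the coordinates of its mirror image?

(-27, 64, 75)

n = (0, −15, −8), |n|² = 289, n·P_0 − (-115) = 1445, so t = 1445/289 = 5.
Foot F = P_0 − 5·n = (−27, −11, 35); the reflection is 2F − P_0 = (−27, 64, 75).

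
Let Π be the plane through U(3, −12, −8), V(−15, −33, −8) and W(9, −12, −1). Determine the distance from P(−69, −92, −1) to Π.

6

UV = (−18, −21, 0) and UW = (6, 0, 7), so a normal is n = UV × UW = (−147, 126, 126).
n = (−147, 126, 126); n·P − (-2961) = 1386; |n| = 231; distance = 1386/231 = 6.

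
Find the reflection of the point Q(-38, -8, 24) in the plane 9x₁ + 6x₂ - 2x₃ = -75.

n = (9, 6, -2), |n|² = 121, n·Q − (-75) = -363, so t = -363/121 = -3.
Foot F = Q − (-3)·n = (-11, 10, 18); the reflection is 2F − Q = (16, 28, 12).

(16, 28, 12)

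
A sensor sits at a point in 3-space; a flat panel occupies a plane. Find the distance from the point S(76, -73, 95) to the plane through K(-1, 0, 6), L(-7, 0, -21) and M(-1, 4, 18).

KL = (-6, 0, -27) and KM = (0, 4, 12), so a normal is n = KL × KM = (108, 72, -24).
n = (108, 72, -24); n·P − (-252) = 924; |n| = 132; distance = 924/132 = 7.

7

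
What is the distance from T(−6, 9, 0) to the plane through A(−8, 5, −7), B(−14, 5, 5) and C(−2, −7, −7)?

AB = (−6, 0, 12) and AC = (6, −12, 0), so a normal is n = AB × AC = (144, 72, 72).
d = |144·(-6) + 72·9 + 72·0 − (-1296)| / √(20736 + 5184 + 5184) = |1080| / (72√6) = 5√6/2.

15/√6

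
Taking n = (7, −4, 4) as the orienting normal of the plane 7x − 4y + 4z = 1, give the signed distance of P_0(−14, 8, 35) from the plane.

n·P_0 − 1 = 9.
|n| = 9, so the signed distance is 9/9 = 1.

1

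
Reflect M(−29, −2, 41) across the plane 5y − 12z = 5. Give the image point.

(-29, 28, -31)

n = (0, 5, −12), |n|² = 169, n·M − 5 = -507, so t = -507/169 = -3.
Foot F = M − (-3)·n = (−29, 13, 5); the reflection is 2F − M = (−29, 28, −31).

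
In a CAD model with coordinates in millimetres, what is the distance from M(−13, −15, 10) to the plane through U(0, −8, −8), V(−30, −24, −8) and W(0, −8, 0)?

1/17

UV = (−30, −16, 0) and UW = (0, 0, 8), so a normal is n = UV × UW = (−128, 240, 0).
Then n·(−13, −15, 10) − (−1920) = −16.
|n| = √(16384 + 57600 + 0) = 272, so the distance is |-16|/272 = 1/17.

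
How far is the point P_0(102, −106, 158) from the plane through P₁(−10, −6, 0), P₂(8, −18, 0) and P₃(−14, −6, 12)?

8

P₁P₂ = (18, −12, 0) and P₁P₃ = (−4, 0, 12), so a normal is n = P₁P₂ × P₁P₃ = (−144, −216, −48).
Then n·(102, −106, 158) − 2736 = −2112.
|n| = √(20736 + 46656 + 2304) = 264, so the distance is |-2112|/264 = 8.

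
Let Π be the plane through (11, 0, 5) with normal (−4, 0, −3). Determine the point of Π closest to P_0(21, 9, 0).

The perpendicular from P_0 has direction n = (−4, 0, −3): r = (21, 9, 0) + λ(−4, 0, −3).
Substitute into the plane: n·(P_0 + λn) = -59 gives -84 + 25λ = -59, so λ = 1.
Foot = (21, 9, 0) + 1·(−4, 0, −3) = (17, 9, −3).

(17, 9, -3)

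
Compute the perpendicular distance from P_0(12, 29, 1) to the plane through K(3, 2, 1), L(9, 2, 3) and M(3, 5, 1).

KL = (6, 0, 2) and KM = (0, 3, 0), so a normal is n = KL × KM = (−6, 0, 18).
d = |(-6)·12 + 18·1 − 0| / √(36 + 0 + 324) = |-54| / (6√10) = 9√10/10.

9/√10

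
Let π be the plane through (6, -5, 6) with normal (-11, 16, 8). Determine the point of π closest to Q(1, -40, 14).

n = (-11, 16, 8), |n|² = 441, and n·Q − (-98) = -441.
t = -441/441 = -1, so the foot is Q − t·n = (1, -40, 14) − (-1)·(-11, 16, 8) = (-10, -24, 22).

(-10, -24, 22)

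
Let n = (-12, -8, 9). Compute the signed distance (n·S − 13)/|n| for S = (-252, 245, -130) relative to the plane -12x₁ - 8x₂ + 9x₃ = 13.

n·S − 13 = -119.
|n| = 17, so the signed distance is -119/17 = -7.

-7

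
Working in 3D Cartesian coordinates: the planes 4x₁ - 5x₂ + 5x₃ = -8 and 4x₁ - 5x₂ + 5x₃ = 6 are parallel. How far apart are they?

7√66/33

Both planes have normal n = (4, -5, 5), |n| = √66. Any point on the first plane is at distance |6 − (-8)|/|n| = 14/√66 from the second.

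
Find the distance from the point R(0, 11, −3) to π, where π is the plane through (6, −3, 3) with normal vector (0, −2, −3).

10√13/13

The plane has equation n·(r − (6, −3, 3)) = 0, i.e. n·r = -3.
Then n·(0, 11, −3) − (−3) = −10.
|n| = √(0 + 4 + 9) = √13, so the distance is |-10|/√13 = 10/√13.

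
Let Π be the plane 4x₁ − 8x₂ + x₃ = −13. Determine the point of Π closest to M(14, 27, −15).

n = (4, −8, 1), |n|² = 81, and n·M − (-13) = -162.
t = -162/81 = -2, so the foot is M − t·n = (14, 27, −15) − (-2)·(4, −8, 1) = (22, 11, −13).

(22, 11, -13)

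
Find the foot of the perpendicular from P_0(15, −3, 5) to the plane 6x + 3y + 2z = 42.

n = (6, 3, 2), |n|² = 49, and n·P_0 − 42 = 49.
t = 49/49 = 1, so the foot is P_0 − t·n = (15, −3, 5) − 1·(6, 3, 2) = (9, −6, 3).

(9, -6, 3)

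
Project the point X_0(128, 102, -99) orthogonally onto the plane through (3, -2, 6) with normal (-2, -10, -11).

n = (-2, -10, -11), |n|² = 225, and n·X_0 − (-52) = -135.
t = -135/225 = -3/5, so the foot is X_0 − t·n = (128, 102, -99) − (-3/5)·(-2, -10, -11) = (634/5, 96, -528/5).

(634/5, 96, -528/5)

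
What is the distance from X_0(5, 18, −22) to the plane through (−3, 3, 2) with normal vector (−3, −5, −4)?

The plane has equation n·(r − (−3, 3, 2)) = 0, i.e. n·r = -14.
n = (−3, −5, −4); n·P − (-14) = -3; |n| = 5√2; distance = 3/(5√2).

3/(5√2)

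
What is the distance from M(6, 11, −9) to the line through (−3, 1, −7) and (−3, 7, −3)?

A direction vector is d = (0, 6, 4).
AP = (9, 10, −2); AP·d = 52, |AP|² = 185, |d|² = 52.
distance² = |AP|² − (AP·d)²/|d|² = 185 − 2704/52 = 133, so the distance is √133.

√133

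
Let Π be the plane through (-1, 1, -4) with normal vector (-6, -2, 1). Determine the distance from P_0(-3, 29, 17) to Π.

The plane has equation n·(r − (-1, 1, -4)) = 0, i.e. n·r = 0.
Then n·(-3, 29, 17) - 0 = -23.
|n| = √(36 + 4 + 1) = √41, so the distance is |-23|/√41 = 23/√41.

23√41/41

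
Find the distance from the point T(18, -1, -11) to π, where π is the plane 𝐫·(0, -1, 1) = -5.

n = (0, -1, 1); n·P − (-5) = -5; |n| = √2; distance = 5/√2.

5√2/2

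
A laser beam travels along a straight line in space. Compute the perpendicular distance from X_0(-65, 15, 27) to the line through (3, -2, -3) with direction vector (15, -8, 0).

√1189

Direction vector d = (15, -8, 0).
AP = (-68, 17, 30); AP·d = -1156, |AP|² = 5813, |d|² = 289.
distance² = |AP|² − (AP·d)²/|d|² = 5813 − 1336336/289 = 1189, so the distance is √1189.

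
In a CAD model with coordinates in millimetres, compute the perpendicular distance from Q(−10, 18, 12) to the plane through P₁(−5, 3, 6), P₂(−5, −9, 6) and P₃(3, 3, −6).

P₁P₂ = (0, −12, 0) and P₁P₃ = (8, 0, −12), so a normal is n = P₁P₂ × P₁P₃ = (144, 0, 96).
d = |144·(-10) + 96·12 − (-144)| / √(20736 + 0 + 9216) = |-144| / (48√13) = 3√13/13.

3/√13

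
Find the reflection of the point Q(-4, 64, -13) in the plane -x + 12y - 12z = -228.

With n = (-1, 12, -12), the signed offset is (n·Q − (-228))/|n|² = 1156/289 = 4.
Q' = Q − 2t·n = (-4, 64, -13) − 8·(-1, 12, -12) = (4, -32, 83).

(4, -32, 83)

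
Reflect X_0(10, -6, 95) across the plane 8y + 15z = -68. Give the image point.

(10, -86, -55)

n = (0, 8, 15), |n|² = 289, n·X_0 − (-68) = 1445, so t = 1445/289 = 5.
Foot F = X_0 − 5·n = (10, -46, 20); the reflection is 2F − X_0 = (10, -86, -55).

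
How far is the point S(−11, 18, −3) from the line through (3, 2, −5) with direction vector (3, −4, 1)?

Direction vector d = (3, −4, 1).
AP = (−14, 16, 2), and AP × d = (24, 20, 8).
|AP × d|² = 1040 and |d|² = 26, so the distance is √(1040/26) = √40 = 2√10.

2√10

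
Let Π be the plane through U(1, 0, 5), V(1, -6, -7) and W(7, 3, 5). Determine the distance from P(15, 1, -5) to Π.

√6/3

UV = (0, -6, -12) and UW = (6, 3, 0), so a normal is n = UV × UW = (36, -72, 36).
n = (36, -72, 36); n·P − 216 = 72; |n| = 36√6; distance = 72/(36√6) = 2/√6.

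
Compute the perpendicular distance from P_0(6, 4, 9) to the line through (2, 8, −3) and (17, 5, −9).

A direction vector is d = (15, −3, −6).
AP = (4, −4, 12), and AP × d = (60, 204, 48).
|AP × d|² = 47520 and |d|² = 270, so the distance is √(47520/270) = √176 = 4√11.

4√11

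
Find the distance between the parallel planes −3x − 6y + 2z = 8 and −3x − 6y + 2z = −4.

12/7

With common normal n = (−3, −6, 2) (|n| = 7), the distance is |8 − (-4)|/|n| = 12/7.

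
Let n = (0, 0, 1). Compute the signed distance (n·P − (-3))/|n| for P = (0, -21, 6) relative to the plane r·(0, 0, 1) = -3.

9

n·P − (-3) = 9.
|n| = 1, so the signed distance is 9/1 = 9.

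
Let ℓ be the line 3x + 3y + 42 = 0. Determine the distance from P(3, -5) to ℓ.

6√2

The normal to the line is n = (3, 3) with |n| = 3√2.
|n·P − (-42)| = |-6 − (-42)| = 36, so the distance is 36/(3√2) = 6√2.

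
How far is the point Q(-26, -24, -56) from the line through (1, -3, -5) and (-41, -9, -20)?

A direction vector is d = (-42, -6, -15).
AP = (-27, -21, -51), and AP × d = (9, 1737, -720).
|AP × d|² = 3535650 and |d|² = 2025, so the distance is √(3535650/2025) = √1746 = 3√194.

3√194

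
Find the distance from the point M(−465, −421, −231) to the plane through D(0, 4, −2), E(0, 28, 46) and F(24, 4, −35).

DE = (0, 24, 48) and DF = (24, 0, −33), so a normal is n = DE × DF = (−792, 1152, −576).
Then n·(−465, −421, −231) − 5760 = 10584.
|n| = √(627264 + 1327104 + 331776) = 1512, so the distance is |10584|/1512 = 7.

7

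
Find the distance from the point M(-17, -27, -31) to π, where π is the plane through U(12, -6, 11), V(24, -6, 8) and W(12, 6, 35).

UV = (12, 0, -3) and UW = (0, 12, 24), so a normal is n = UV × UW = (36, -288, 144).
Then n·(-17, -27, -31) - 3744 = -1044.
|n| = √(1296 + 82944 + 20736) = 324, so the distance is |-1044|/324 = 29/9.

29/9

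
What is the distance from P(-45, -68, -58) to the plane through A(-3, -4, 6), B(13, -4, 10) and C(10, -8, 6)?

8/7

AB = (16, 0, 4) and AC = (13, -4, 0), so a normal is n = AB × AC = (16, 52, -64).
Then n·(-45, -68, -58) - (-640) = 96.
|n| = √(256 + 2704 + 4096) = 84, so the distance is |96|/84 = 8/7.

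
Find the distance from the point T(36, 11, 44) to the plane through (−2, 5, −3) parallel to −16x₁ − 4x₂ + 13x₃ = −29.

1

Parallel planes share the normal n = (−16, −4, 13); since (−2, 5, −3) lies on the plane, its equation is −16x₁ − 4x₂ + 13x₃ = -27.
Then n·(36, 11, 44) − (−27) = −21.
|n| = √(256 + 16 + 169) = 21, so the distance is |-21|/21 = 1.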